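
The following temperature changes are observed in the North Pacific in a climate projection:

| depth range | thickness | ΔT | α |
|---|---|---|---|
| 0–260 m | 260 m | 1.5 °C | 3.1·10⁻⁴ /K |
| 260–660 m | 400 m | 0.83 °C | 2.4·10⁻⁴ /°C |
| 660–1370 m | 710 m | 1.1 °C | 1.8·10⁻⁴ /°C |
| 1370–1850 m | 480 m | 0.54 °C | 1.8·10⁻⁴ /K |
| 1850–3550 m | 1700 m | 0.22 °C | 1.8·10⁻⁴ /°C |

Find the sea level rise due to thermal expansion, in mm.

460 mm

Layer 1: 260 × 3.1×10⁻⁴ × 1.5 = 0.12090 m
Layer 2: 400 × 0.83 × 2.4×10⁻⁴ = 0.07968 m
1.8×10⁻⁴ × 1.1 × 710 = 0.14058 m
Layer 4: 0.54 × 480 × 1.8×10⁻⁴ = 0.046656 m
Layer 5: 1700 × 0.22 × 1.8×10⁻⁴ = 0.06732 m
Δh = 0.12090 + 0.07968 + 0.14058 + 0.046656 + 0.06732 = 0.455136 m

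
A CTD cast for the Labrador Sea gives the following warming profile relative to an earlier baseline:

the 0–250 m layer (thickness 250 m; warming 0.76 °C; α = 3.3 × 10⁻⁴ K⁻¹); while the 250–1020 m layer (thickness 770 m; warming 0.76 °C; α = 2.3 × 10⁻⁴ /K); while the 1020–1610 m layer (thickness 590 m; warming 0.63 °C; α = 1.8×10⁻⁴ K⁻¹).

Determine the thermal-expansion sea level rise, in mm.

250 × 3.3×10⁻⁴ × 0.76 = 0.06270 m
250–1020 m: 0.76 × 770 × 2.3×10⁻⁴ = 0.134596 m
1.8×10⁻⁴ × 590 × 0.63 = 0.066906 m
Δh = 0.06270 + 0.134596 + 0.066906 = 0.264202 m ≈ 260 mm

about 260 mm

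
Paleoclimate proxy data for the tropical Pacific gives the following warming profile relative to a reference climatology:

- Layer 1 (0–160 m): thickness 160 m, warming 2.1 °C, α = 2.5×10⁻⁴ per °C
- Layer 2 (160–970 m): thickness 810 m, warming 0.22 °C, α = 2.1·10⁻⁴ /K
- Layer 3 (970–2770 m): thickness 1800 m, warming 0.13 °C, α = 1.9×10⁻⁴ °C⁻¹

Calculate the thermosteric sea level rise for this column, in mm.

170 mm of thermosteric rise

0–160 m: 2.1 × 2.5×10⁻⁴ × 160 = 0.08400 m
2.1×10⁻⁴ × 810 × 0.22 = 0.037422 m
Layer 3: 1800 × 0.13 × 1.9×10⁻⁴ = 0.04446 m
Δh = 0.08400 + 0.037422 + 0.04446 = 0.165882 m ≈ 170 mm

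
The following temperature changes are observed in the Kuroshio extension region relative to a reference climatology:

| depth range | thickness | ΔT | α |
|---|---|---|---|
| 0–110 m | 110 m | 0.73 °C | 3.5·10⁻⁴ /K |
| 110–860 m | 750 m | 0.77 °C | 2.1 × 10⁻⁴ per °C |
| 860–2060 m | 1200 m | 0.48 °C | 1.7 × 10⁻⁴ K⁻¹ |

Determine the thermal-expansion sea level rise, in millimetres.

0–110 m: 3.5×10⁻⁴ × 0.73 × 110 = 0.028105 m
Layer 2: 2.1×10⁻⁴ × 750 × 0.77 = 0.121275 m
860–2060 m: 1.7×10⁻⁴ × 1200 × 0.48 = 0.09792 m
Δh = 0.028105 + 0.121275 + 0.09792 = 0.24730 m

about 247 mm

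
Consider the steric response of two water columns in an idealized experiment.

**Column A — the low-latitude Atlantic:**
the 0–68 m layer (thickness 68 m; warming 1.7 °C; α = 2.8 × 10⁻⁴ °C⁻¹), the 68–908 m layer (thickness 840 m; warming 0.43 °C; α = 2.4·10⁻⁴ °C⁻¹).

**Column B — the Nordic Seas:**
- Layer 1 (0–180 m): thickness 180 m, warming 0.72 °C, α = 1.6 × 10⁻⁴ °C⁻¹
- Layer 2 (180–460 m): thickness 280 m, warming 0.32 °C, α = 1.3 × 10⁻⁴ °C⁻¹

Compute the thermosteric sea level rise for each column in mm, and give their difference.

A: 119 mm; B: 32.4 mm; difference 86.7 mm

A 0–68 m: 2.8×10⁻⁴ × 68 × 1.7 = 0.032368 m
A Layer 2: 0.43 × 2.4×10⁻⁴ × 840 = 0.086688 m
A total: 0.119056 m
B 0–180 m: 1.6×10⁻⁴ × 0.72 × 180 = 0.020736 m
B 0.32 × 280 × 1.3×10⁻⁴ = 0.011648 m
B total: 0.032384 m
Difference: 0.119056 − 0.032384 = 0.086672 m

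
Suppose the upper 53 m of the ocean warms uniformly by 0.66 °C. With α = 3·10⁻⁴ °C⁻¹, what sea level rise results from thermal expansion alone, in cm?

Δh = αΔT·H = 3×10⁻⁴ × 0.66 × 53 = 0.010494 m

1.0 cm of thermosteric rise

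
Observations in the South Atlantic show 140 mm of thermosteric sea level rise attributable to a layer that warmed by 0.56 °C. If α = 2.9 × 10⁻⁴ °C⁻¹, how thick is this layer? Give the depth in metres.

H = Δh/(αΔT) = 0.14 / (2.9×10⁻⁴ × 0.56) ≈ 862.1 m

about 862 m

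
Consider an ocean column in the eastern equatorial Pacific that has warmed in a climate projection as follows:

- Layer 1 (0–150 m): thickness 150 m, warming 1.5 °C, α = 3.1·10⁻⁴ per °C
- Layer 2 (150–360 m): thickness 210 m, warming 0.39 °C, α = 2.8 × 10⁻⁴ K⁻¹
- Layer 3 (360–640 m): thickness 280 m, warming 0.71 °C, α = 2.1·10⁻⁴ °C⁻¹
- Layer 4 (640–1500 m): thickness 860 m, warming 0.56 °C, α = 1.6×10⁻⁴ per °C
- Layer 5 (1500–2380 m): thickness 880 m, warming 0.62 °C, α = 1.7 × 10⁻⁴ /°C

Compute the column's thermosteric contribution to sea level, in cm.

Δh = 30 cm

0–150 m: 3.1×10⁻⁴ × 1.5 × 150 = 0.06975 m
Layer 2: 2.8×10⁻⁴ × 0.39 × 210 = 0.022932 m
Layer 3: 0.71 × 2.1×10⁻⁴ × 280 = 0.041748 m
1.6×10⁻⁴ × 0.56 × 860 = 0.077056 m
Layer 5: 0.62 × 1.7×10⁻⁴ × 880 = 0.092752 m
Δh = 0.06975 + 0.022932 + 0.041748 + 0.077056 + 0.092752 = 0.304238 m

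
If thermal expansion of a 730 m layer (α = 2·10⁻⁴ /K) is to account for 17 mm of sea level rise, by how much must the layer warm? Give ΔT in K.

ΔT ≈ 0.12 K

ΔT = Δh/(αH) = 0.017 / (2×10⁻⁴ × 730) ≈ 0.1164 K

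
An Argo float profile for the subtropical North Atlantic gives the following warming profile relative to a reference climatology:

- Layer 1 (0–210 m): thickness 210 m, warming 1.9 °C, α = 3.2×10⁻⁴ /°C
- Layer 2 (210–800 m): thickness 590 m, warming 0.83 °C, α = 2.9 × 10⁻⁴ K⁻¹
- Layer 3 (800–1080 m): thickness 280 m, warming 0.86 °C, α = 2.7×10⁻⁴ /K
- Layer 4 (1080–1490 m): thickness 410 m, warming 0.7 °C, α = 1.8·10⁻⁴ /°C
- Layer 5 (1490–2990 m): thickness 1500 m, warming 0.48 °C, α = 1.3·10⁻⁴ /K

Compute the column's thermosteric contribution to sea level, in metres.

about 0.48 m

Layer 1: 1.9 × 210 × 3.2×10⁻⁴ = 0.12768 m
590 × 2.9×10⁻⁴ × 0.83 = 0.142013 m
0.86 × 2.7×10⁻⁴ × 280 = 0.065016 m
Layer 4: 1.8×10⁻⁴ × 0.7 × 410 = 0.05166 m
0.48 × 1.3×10⁻⁴ × 1500 = 0.09360 m
Δh = 0.12768 + 0.142013 + 0.065016 + 0.05166 + 0.09360 = 0.479969 m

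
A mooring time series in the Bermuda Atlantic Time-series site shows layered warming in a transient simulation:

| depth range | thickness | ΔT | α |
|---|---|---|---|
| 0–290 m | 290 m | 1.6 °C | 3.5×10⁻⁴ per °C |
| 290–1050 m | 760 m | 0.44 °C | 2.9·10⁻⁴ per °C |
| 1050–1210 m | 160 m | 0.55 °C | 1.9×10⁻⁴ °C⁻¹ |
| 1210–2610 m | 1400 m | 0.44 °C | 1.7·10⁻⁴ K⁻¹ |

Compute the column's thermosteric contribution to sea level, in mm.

381 mm

0–290 m: 1.6 × 290 × 3.5×10⁻⁴ = 0.16240 m
290–1050 m: 760 × 0.44 × 2.9×10⁻⁴ = 0.096976 m
Layer 3: 0.55 × 160 × 1.9×10⁻⁴ = 0.01672 m
Layer 4: 1.7×10⁻⁴ × 1400 × 0.44 = 0.10472 m
Δh = 0.16240 + 0.096976 + 0.01672 + 0.10472 = 0.380816 m ≈ 381 mm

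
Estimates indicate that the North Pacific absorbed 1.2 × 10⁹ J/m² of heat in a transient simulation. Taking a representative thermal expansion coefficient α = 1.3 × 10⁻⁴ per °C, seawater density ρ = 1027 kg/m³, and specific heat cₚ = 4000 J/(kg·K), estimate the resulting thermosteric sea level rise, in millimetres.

about 38.0 mm

Δh = αQ/(ρcₚ) = 1.3×10⁻⁴ × 1.2×10⁹ / (1027 × 4000) ≈ 0.037975 m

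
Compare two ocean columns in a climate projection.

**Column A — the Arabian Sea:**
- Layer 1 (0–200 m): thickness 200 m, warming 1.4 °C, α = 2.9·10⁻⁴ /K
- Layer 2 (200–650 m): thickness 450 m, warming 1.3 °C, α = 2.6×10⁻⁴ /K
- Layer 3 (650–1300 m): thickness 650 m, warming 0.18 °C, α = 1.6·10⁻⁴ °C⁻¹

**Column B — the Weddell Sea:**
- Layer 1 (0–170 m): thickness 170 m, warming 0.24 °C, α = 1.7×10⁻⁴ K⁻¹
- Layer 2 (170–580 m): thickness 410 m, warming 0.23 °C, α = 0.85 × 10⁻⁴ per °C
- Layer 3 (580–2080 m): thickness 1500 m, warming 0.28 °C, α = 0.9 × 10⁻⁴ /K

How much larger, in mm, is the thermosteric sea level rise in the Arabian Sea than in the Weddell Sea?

A 1.4 × 200 × 2.9×10⁻⁴ = 0.08120 m
A 450 × 1.3 × 2.6×10⁻⁴ = 0.15210 m
A 650–1300 m: 650 × 0.18 × 1.6×10⁻⁴ = 0.01872 m
A total: 0.25202 m
B Layer 1: 0.24 × 1.7×10⁻⁴ × 170 = 0.006936 m
B 0.23 × 410 × 0.85×10⁻⁴ = 0.0080155 m
B 580–2080 m: 0.9×10⁻⁴ × 1500 × 0.28 = 0.03780 m
B total: 0.0527515 m
Difference: 0.25202 − 0.0527515 = 0.1992685 m

199 mm larger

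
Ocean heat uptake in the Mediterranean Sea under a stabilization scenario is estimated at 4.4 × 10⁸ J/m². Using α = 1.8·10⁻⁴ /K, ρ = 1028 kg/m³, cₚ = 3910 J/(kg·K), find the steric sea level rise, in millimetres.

Δh = αQ/(ρcₚ) = 1.8×10⁻⁴ × 4.4×10⁸ / (1028 × 3910) ≈ 0.019704 m

about 20 mm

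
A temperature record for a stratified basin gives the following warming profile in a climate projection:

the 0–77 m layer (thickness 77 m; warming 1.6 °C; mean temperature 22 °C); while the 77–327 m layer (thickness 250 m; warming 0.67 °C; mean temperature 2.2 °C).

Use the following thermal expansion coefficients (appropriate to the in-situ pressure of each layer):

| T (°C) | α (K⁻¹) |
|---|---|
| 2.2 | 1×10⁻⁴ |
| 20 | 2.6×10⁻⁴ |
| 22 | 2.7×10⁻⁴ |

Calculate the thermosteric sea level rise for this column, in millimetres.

50.0 mm of thermosteric rise

Layer 1 at 22 °C → α = 2.7×10⁻⁴ K⁻¹
Layer 2 at 2.2 °C → α = 1×10⁻⁴ K⁻¹
2.7×10⁻⁴ × 1.6 × 77 = 0.033264 m
Layer 2: 250 × 0.67 × 1×10⁻⁴ = 0.01675 m
Δh = 0.033264 + 0.01675 = 0.050014 m ≈ 50.0 mm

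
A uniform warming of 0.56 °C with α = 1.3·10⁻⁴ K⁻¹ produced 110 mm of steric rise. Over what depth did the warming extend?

H = Δh/(αΔT) = 0.11 / (1.3×10⁻⁴ × 0.56) ≈ 1511 m

1500 m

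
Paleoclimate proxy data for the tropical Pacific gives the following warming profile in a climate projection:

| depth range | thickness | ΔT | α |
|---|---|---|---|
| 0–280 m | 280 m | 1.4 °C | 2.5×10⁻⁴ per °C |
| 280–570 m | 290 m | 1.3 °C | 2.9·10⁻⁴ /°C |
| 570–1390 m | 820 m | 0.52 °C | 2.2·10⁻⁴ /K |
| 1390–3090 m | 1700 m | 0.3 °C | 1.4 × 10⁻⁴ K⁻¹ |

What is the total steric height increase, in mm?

373 mm of thermosteric rise

0–280 m: 280 × 2.5×10⁻⁴ × 1.4 = 0.09800 m
Layer 2: 1.3 × 290 × 2.9×10⁻⁴ = 0.10933 m
570–1390 m: 820 × 2.2×10⁻⁴ × 0.52 = 0.093808 m
1700 × 1.4×10⁻⁴ × 0.3 = 0.07140 m
Δh = 0.09800 + 0.10933 + 0.093808 + 0.07140 = 0.372538 m ≈ 373 mm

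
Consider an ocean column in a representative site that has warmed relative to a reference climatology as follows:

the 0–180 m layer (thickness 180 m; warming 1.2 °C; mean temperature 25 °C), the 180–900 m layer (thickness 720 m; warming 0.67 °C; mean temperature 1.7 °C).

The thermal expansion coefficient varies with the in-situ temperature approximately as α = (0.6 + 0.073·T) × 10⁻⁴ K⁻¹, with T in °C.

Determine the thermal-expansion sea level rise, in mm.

87.3 mm

Layer 1: α = (0.6 + 0.073×25)×10⁻⁴ = 2.425×10⁻⁴ K⁻¹
Layer 2: α = (0.6 + 0.073×1.7)×10⁻⁴ = 0.7241×10⁻⁴ K⁻¹
Layer 1: 2.425×10⁻⁴ × 1.2 × 180 = 0.05238 m
720 × 0.67 × 0.7241×10⁻⁴ = 0.034930584 m
Δh = 0.05238 + 0.034930584 = 0.087310584 m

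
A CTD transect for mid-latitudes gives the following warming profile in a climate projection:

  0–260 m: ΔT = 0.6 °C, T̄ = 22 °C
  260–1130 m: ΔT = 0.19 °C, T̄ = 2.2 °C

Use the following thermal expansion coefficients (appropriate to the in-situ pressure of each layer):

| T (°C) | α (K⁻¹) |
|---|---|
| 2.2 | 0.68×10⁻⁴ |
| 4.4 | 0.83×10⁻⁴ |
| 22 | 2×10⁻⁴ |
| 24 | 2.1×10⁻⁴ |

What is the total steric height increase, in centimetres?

4.2 cm of thermosteric rise

Layer 1 at 22 °C → α = 2×10⁻⁴ K⁻¹
Layer 2 at 2.2 °C → α = 0.68×10⁻⁴ K⁻¹
0–260 m: 260 × 2×10⁻⁴ × 0.6 = 0.03120 m
0.68×10⁻⁴ × 870 × 0.19 = 0.0112404 m
Δh = 0.03120 + 0.0112404 = 0.0424404 m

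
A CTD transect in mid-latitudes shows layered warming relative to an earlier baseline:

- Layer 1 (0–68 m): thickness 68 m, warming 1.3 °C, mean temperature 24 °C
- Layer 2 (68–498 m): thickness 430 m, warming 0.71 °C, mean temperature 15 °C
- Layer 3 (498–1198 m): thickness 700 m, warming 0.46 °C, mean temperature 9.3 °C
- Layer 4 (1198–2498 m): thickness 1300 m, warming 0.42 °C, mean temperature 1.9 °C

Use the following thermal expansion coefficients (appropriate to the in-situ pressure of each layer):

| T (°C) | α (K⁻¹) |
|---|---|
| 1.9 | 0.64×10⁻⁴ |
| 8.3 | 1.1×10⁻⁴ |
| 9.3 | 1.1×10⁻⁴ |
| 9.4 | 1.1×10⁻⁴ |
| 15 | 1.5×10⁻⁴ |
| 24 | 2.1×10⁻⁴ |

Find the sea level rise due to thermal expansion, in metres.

Layer 1 at 24 °C → α = 2.1×10⁻⁴ K⁻¹
Layer 2 at 15 °C → α = 1.5×10⁻⁴ K⁻¹
Layer 3 at 9.3 °C → α = 1.1×10⁻⁴ K⁻¹
Layer 4 at 1.9 °C → α = 0.64×10⁻⁴ K⁻¹
0–68 m: 1.3 × 68 × 2.1×10⁻⁴ = 0.018564 m
0.71 × 1.5×10⁻⁴ × 430 = 0.045795 m
498–1198 m: 0.46 × 1.1×10⁻⁴ × 700 = 0.03542 m
1198–2498 m: 0.64×10⁻⁴ × 0.42 × 1300 = 0.034944 m
Δh = 0.018564 + 0.045795 + 0.03542 + 0.034944 = 0.134723 m

0.135 m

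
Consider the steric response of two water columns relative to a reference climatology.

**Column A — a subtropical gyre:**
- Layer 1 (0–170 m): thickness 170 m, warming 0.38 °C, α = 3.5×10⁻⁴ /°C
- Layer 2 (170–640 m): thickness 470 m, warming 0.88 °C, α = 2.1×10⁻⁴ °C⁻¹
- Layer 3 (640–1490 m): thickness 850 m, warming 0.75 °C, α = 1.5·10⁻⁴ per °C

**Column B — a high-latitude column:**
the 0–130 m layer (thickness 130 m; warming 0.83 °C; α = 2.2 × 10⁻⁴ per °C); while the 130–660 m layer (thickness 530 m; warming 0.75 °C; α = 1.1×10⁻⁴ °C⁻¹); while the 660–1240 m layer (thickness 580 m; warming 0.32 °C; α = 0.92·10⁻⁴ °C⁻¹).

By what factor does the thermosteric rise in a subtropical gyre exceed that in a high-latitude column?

A Layer 1: 0.38 × 3.5×10⁻⁴ × 170 = 0.02261 m
A 170–640 m: 470 × 0.88 × 2.1×10⁻⁴ = 0.086856 m
A Layer 3: 1.5×10⁻⁴ × 0.75 × 850 = 0.095625 m
A total: 0.205091 m
B 2.2×10⁻⁴ × 0.83 × 130 = 0.023738 m
B Layer 2: 0.75 × 530 × 1.1×10⁻⁴ = 0.043725 m
B Layer 3: 580 × 0.32 × 0.92×10⁻⁴ = 0.0170752 m
B total: 0.0845382 m
Ratio: 0.205091 / 0.0845382 ≈ 2.426

≈ 2.43×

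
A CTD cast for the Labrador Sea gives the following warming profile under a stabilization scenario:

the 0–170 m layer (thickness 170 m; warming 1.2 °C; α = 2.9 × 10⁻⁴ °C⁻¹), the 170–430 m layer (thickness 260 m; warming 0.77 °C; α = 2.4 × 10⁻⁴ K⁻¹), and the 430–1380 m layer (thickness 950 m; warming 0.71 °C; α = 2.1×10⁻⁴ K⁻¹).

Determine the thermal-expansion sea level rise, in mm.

Δh = 250 mm

Layer 1: 1.2 × 2.9×10⁻⁴ × 170 = 0.05916 m
170–430 m: 2.4×10⁻⁴ × 260 × 0.77 = 0.048048 m
430–1380 m: 950 × 0.71 × 2.1×10⁻⁴ = 0.141645 m
Δh = 0.05916 + 0.048048 + 0.141645 = 0.248853 m ≈ 250 mm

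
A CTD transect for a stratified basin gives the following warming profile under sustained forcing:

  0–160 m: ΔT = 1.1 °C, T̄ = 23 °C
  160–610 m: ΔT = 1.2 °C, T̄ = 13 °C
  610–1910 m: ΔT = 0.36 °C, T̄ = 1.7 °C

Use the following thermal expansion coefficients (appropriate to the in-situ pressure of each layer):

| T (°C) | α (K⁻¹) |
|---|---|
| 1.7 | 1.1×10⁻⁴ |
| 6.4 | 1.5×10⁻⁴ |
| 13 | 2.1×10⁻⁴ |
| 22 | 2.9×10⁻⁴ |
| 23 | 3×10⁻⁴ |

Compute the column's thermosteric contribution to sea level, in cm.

Layer 1 at 23 °C → α = 3×10⁻⁴ K⁻¹
Layer 2 at 13 °C → α = 2.1×10⁻⁴ K⁻¹
Layer 3 at 1.7 °C → α = 1.1×10⁻⁴ K⁻¹
Layer 1: 160 × 3×10⁻⁴ × 1.1 = 0.05280 m
1.2 × 450 × 2.1×10⁻⁴ = 0.11340 m
610–1910 m: 1300 × 1.1×10⁻⁴ × 0.36 = 0.05148 m
Δh = 0.05280 + 0.11340 + 0.05148 = 0.21768 m

21.8 cm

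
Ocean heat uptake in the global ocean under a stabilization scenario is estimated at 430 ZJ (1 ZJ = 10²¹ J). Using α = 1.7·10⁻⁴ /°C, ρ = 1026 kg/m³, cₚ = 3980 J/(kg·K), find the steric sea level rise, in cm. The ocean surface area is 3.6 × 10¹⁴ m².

Per unit area: Q = 430×10²¹ / (3.6×10¹⁴) ≈ 1.194×10⁹ J/m²
Δh = αQ/(ρcₚ) = 1.7×10⁻⁴ × 1.194×10⁹ / (1026 × 3980) ≈ 0.049708 m

about 4.97 cm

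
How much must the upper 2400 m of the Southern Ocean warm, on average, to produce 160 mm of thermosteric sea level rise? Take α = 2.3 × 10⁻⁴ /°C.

about 0.290 K

ΔT = Δh/(αH) = 0.16 / (2.3×10⁻⁴ × 2400) ≈ 0.2899 K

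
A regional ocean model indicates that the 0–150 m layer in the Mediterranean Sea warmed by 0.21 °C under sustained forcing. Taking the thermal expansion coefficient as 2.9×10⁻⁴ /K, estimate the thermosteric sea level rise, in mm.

Δh = αΔT·H = 2.9×10⁻⁴ × 0.21 × 150 = 0.009135 m

9.1 mm of thermosteric rise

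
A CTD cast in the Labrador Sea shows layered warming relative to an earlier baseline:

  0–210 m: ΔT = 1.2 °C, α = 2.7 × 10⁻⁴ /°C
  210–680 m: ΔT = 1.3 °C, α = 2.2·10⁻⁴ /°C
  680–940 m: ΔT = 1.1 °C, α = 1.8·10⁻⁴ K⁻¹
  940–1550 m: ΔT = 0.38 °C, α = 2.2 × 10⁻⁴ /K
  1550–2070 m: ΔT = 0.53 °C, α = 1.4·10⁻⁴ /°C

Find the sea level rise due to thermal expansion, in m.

0.344 m

1.2 × 2.7×10⁻⁴ × 210 = 0.06804 m
210–680 m: 2.2×10⁻⁴ × 470 × 1.3 = 0.13442 m
260 × 1.8×10⁻⁴ × 1.1 = 0.05148 m
940–1550 m: 2.2×10⁻⁴ × 0.38 × 610 = 0.050996 m
Layer 5: 520 × 1.4×10⁻⁴ × 0.53 = 0.038584 m
Δh = 0.06804 + 0.13442 + 0.05148 + 0.050996 + 0.038584 = 0.34352 m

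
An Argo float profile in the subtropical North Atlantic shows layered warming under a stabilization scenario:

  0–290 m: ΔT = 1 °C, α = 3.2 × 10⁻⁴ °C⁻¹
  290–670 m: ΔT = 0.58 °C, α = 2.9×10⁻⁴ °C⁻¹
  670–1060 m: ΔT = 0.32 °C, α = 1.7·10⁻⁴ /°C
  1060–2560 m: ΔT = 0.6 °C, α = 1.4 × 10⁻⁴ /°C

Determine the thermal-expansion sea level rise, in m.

Layer 1: 3.2×10⁻⁴ × 1 × 290 = 0.09280 m
Layer 2: 380 × 2.9×10⁻⁴ × 0.58 = 0.063916 m
Layer 3: 1.7×10⁻⁴ × 0.32 × 390 = 0.021216 m
Layer 4: 1500 × 1.4×10⁻⁴ × 0.6 = 0.12600 m
Δh = 0.09280 + 0.063916 + 0.021216 + 0.12600 = 0.303932 m ≈ 0.304 m

about 0.304 m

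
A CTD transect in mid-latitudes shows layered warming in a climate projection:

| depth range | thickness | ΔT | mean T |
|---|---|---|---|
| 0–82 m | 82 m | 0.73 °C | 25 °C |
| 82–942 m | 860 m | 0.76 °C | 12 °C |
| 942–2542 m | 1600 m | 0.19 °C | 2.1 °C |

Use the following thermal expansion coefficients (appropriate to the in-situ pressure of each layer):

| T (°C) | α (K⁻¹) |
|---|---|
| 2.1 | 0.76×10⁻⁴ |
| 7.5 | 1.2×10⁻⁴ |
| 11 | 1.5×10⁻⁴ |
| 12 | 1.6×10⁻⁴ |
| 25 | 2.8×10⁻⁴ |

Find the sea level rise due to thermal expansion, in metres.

Δh ≈ 0.144 m

Layer 1 at 25 °C → α = 2.8×10⁻⁴ K⁻¹
Layer 2 at 12 °C → α = 1.6×10⁻⁴ K⁻¹
Layer 3 at 2.1 °C → α = 0.76×10⁻⁴ K⁻¹
0–82 m: 0.73 × 2.8×10⁻⁴ × 82 = 0.0167608 m
1.6×10⁻⁴ × 860 × 0.76 = 0.104576 m
Layer 3: 1600 × 0.19 × 0.76×10⁻⁴ = 0.023104 m
Δh = 0.0167608 + 0.104576 + 0.023104 = 0.1444408 m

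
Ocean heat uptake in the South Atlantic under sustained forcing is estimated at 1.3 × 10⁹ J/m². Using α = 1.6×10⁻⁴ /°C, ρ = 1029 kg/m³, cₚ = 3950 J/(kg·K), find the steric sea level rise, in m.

about 0.051 m

Δh = αQ/(ρcₚ) = 1.6×10⁻⁴ × 1.3×10⁹ / (1029 × 3950) ≈ 0.051174 m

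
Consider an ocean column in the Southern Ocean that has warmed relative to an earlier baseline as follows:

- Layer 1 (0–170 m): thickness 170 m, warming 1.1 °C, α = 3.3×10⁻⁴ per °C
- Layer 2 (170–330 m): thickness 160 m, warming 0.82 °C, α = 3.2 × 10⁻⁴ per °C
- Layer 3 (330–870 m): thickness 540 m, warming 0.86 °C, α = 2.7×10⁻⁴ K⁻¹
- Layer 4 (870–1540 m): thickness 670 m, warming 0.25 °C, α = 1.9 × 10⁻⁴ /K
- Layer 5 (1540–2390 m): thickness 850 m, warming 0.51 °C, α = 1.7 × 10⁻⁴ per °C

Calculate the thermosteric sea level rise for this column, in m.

0–170 m: 170 × 1.1 × 3.3×10⁻⁴ = 0.06171 m
170–330 m: 3.2×10⁻⁴ × 0.82 × 160 = 0.041984 m
330–870 m: 2.7×10⁻⁴ × 540 × 0.86 = 0.125388 m
1.9×10⁻⁴ × 670 × 0.25 = 0.031825 m
1540–2390 m: 1.7×10⁻⁴ × 850 × 0.51 = 0.073695 m
Δh = 0.06171 + 0.041984 + 0.125388 + 0.031825 + 0.073695 = 0.334602 m

Δh = 0.335 m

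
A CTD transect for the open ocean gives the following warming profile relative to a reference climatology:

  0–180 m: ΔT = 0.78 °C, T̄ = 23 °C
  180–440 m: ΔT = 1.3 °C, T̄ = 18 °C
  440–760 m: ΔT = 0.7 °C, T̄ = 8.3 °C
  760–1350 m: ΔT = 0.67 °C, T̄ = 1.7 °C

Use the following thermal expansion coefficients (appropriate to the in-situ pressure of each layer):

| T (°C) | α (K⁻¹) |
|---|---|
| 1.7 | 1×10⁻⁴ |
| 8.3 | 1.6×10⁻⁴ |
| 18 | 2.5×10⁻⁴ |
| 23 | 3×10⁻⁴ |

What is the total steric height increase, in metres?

Layer 1 at 23 °C → α = 3×10⁻⁴ K⁻¹
Layer 2 at 18 °C → α = 2.5×10⁻⁴ K⁻¹
Layer 3 at 8.3 °C → α = 1.6×10⁻⁴ K⁻¹
Layer 4 at 1.7 °C → α = 1×10⁻⁴ K⁻¹
Layer 1: 180 × 0.78 × 3×10⁻⁴ = 0.04212 m
1.3 × 260 × 2.5×10⁻⁴ = 0.08450 m
440–760 m: 1.6×10⁻⁴ × 0.7 × 320 = 0.03584 m
0.67 × 1×10⁻⁴ × 590 = 0.03953 m
Δh = 0.04212 + 0.08450 + 0.03584 + 0.03953 = 0.20199 m

0.20 m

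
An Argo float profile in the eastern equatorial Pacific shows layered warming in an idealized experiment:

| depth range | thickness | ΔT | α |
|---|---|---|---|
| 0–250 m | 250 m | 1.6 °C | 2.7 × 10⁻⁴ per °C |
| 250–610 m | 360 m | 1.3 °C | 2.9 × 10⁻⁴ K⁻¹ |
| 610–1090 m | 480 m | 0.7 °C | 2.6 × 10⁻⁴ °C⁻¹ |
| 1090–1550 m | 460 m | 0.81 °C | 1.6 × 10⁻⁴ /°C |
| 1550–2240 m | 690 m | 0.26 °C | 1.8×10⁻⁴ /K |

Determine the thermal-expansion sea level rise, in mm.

Δh = 420 mm

Layer 1: 1.6 × 250 × 2.7×10⁻⁴ = 0.10800 m
1.3 × 360 × 2.9×10⁻⁴ = 0.13572 m
610–1090 m: 2.6×10⁻⁴ × 480 × 0.7 = 0.08736 m
Layer 4: 1.6×10⁻⁴ × 460 × 0.81 = 0.059616 m
690 × 0.26 × 1.8×10⁻⁴ = 0.032292 m
Δh = 0.10800 + 0.13572 + 0.08736 + 0.059616 + 0.032292 = 0.422988 m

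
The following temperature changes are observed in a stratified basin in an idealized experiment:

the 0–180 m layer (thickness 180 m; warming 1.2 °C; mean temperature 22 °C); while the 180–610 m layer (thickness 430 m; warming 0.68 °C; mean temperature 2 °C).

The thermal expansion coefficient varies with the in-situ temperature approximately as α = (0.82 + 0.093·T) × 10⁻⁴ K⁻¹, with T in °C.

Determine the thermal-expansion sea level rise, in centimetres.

9.13 cm

Layer 1: α = (0.82 + 0.093×22)×10⁻⁴ = 2.866×10⁻⁴ K⁻¹
Layer 2: α = (0.82 + 0.093×2)×10⁻⁴ = 1.006×10⁻⁴ K⁻¹
0–180 m: 180 × 1.2 × 2.866×10⁻⁴ = 0.0619056 m
Layer 2: 1.006×10⁻⁴ × 430 × 0.68 = 0.02941544 m
Δh = 0.0619056 + 0.02941544 = 0.09132104 m ≈ 9.13 cm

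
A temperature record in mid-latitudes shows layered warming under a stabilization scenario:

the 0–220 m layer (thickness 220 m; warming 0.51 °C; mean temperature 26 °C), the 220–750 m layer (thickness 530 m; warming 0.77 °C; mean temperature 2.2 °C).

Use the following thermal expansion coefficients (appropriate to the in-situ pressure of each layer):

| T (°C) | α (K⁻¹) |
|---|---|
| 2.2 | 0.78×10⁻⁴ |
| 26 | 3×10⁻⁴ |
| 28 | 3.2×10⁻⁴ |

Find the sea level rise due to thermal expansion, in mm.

Δh ≈ 65.5 mm

Layer 1 at 26 °C → α = 3×10⁻⁴ K⁻¹
Layer 2 at 2.2 °C → α = 0.78×10⁻⁴ K⁻¹
Layer 1: 0.51 × 220 × 3×10⁻⁴ = 0.03366 m
220–750 m: 0.77 × 0.78×10⁻⁴ × 530 = 0.0318318 m
Δh = 0.03366 + 0.0318318 = 0.0654918 m ≈ 65.5 mm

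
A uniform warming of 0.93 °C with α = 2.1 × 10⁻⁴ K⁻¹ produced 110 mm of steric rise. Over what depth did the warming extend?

H ≈ 563 m

H = Δh/(αΔT) = 0.11 / (2.1×10⁻⁴ × 0.93) ≈ 563.2 m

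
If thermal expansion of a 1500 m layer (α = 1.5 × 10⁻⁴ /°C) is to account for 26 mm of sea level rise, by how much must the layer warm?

ΔT = Δh/(αH) = 0.026 / (1.5×10⁻⁴ × 1500) ≈ 0.1156 K

0.116 K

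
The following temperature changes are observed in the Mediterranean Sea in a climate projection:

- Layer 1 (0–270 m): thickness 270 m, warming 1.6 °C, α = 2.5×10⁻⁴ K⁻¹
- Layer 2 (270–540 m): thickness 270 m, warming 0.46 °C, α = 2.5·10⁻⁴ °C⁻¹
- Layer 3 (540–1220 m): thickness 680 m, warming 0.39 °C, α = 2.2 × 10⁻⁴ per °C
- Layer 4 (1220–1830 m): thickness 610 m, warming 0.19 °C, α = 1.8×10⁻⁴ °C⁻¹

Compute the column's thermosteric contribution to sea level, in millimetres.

Layer 1: 1.6 × 270 × 2.5×10⁻⁴ = 0.10800 m
270–540 m: 2.5×10⁻⁴ × 270 × 0.46 = 0.03105 m
680 × 2.2×10⁻⁴ × 0.39 = 0.058344 m
610 × 0.19 × 1.8×10⁻⁴ = 0.020862 m
Δh = 0.10800 + 0.03105 + 0.058344 + 0.020862 = 0.218256 m

about 218 mm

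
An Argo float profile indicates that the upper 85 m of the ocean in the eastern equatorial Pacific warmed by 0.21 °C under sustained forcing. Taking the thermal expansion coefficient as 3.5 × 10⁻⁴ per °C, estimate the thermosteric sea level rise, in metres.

Δh = αΔT·H = 3.5×10⁻⁴ × 0.21 × 85 = 0.0062475 m

0.0062 m of thermosteric rise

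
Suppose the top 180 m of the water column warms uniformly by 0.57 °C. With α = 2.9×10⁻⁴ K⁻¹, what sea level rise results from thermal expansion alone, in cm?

Δh = 2.98 cm

Δh = αΔT·H = 2.9×10⁻⁴ × 0.57 × 180 = 0.029754 m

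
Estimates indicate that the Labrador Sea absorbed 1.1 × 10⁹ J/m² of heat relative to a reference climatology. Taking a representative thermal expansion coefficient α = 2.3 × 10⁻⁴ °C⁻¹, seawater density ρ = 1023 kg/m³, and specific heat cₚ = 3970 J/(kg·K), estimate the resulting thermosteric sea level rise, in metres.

0.062 m of thermosteric rise

Δh = αQ/(ρcₚ) = 2.3×10⁻⁴ × 1.1×10⁹ / (1023 × 3970) ≈ 0.062295 m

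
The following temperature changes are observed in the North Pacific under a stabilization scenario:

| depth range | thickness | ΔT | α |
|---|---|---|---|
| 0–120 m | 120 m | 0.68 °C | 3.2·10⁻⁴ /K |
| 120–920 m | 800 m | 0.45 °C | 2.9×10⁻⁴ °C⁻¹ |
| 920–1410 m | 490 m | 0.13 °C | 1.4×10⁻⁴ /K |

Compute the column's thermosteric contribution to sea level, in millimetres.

Δh = 140 mm

120 × 3.2×10⁻⁴ × 0.68 = 0.026112 m
0.45 × 2.9×10⁻⁴ × 800 = 0.10440 m
Layer 3: 1.4×10⁻⁴ × 0.13 × 490 = 0.008918 m
Δh = 0.026112 + 0.10440 + 0.008918 = 0.13943 m ≈ 140 mm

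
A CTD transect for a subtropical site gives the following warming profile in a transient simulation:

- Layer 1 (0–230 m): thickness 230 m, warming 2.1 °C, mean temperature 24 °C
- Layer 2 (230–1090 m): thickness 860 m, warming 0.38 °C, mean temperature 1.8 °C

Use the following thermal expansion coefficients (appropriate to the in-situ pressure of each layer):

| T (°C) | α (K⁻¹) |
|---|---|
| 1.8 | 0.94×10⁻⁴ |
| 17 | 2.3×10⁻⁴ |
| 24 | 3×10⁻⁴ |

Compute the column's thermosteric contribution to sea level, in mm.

Layer 1 at 24 °C → α = 3×10⁻⁴ K⁻¹
Layer 2 at 1.8 °C → α = 0.94×10⁻⁴ K⁻¹
2.1 × 230 × 3×10⁻⁴ = 0.14490 m
0.94×10⁻⁴ × 0.38 × 860 = 0.0307192 m
Δh = 0.14490 + 0.0307192 = 0.1756192 m

Δh ≈ 180 mm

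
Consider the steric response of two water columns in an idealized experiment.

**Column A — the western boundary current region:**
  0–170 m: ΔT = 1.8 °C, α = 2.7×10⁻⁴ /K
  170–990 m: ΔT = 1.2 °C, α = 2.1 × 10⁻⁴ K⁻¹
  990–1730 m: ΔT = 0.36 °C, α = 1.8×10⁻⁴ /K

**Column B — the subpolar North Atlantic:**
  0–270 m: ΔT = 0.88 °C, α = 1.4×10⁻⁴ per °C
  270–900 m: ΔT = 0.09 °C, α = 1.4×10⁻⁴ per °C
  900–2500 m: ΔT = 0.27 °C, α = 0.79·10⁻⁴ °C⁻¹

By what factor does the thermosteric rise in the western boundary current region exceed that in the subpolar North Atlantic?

a factor of 4.5

A Layer 1: 1.8 × 2.7×10⁻⁴ × 170 = 0.08262 m
A 1.2 × 2.1×10⁻⁴ × 820 = 0.20664 m
A 1.8×10⁻⁴ × 0.36 × 740 = 0.047952 m
A total: 0.337212 m
B 0–270 m: 270 × 0.88 × 1.4×10⁻⁴ = 0.033264 m
B 270–900 m: 1.4×10⁻⁴ × 630 × 0.09 = 0.007938 m
B 1600 × 0.27 × 0.79×10⁻⁴ = 0.034128 m
B total: 0.07533 m
Ratio: 0.337212 / 0.07533 ≈ 4.476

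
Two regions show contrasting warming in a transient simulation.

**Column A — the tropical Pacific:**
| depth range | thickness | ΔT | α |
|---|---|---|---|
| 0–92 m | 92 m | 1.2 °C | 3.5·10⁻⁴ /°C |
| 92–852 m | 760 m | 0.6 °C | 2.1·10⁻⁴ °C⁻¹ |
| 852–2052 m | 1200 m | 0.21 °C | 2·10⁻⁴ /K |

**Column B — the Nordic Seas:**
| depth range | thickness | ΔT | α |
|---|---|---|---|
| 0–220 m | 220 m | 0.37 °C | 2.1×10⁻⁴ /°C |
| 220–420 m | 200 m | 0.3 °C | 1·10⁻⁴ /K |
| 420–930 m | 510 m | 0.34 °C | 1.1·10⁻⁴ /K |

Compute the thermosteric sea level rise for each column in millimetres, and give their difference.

A: 180 mm; B: 42 mm; difference 140 mm

A 0–92 m: 92 × 1.2 × 3.5×10⁻⁴ = 0.03864 m
A Layer 2: 0.6 × 760 × 2.1×10⁻⁴ = 0.09576 m
A 852–2052 m: 0.21 × 2×10⁻⁴ × 1200 = 0.05040 m
A total: 0.18480 m
B 2.1×10⁻⁴ × 220 × 0.37 = 0.017094 m
B 220–420 m: 200 × 0.3 × 1×10⁻⁴ = 0.00600 m
B 420–930 m: 1.1×10⁻⁴ × 510 × 0.34 = 0.019074 m
B total: 0.042168 m
Difference: 0.18480 − 0.042168 = 0.142632 m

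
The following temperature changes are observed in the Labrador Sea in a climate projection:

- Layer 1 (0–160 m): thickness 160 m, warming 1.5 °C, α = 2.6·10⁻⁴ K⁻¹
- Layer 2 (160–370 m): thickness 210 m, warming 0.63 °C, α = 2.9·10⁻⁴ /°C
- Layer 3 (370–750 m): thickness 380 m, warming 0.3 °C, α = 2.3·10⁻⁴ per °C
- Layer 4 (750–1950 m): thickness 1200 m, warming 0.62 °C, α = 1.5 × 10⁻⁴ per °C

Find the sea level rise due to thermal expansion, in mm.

about 239 mm

2.6×10⁻⁴ × 1.5 × 160 = 0.06240 m
160–370 m: 0.63 × 210 × 2.9×10⁻⁴ = 0.038367 m
Layer 3: 380 × 0.3 × 2.3×10⁻⁴ = 0.02622 m
Layer 4: 1200 × 0.62 × 1.5×10⁻⁴ = 0.11160 m
Δh = 0.06240 + 0.038367 + 0.02622 + 0.11160 = 0.238587 m ≈ 239 mm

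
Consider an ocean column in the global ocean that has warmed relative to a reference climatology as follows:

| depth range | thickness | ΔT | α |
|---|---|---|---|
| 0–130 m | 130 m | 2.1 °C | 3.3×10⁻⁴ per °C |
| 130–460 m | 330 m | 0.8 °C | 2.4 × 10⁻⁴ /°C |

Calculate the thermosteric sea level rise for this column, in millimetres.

about 153 mm

0–130 m: 2.1 × 3.3×10⁻⁴ × 130 = 0.09009 m
130–460 m: 0.8 × 330 × 2.4×10⁻⁴ = 0.06336 m
Δh = 0.09009 + 0.06336 = 0.15345 m ≈ 153 mm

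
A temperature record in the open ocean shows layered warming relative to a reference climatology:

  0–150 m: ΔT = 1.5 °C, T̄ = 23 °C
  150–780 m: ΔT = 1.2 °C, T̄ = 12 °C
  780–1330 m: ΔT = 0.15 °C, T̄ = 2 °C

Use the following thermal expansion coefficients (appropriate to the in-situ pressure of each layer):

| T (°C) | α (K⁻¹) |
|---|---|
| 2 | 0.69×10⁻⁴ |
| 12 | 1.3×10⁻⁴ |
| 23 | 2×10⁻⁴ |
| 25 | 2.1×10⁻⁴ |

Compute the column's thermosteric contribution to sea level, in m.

0.149 m

Layer 1 at 23 °C → α = 2×10⁻⁴ K⁻¹
Layer 2 at 12 °C → α = 1.3×10⁻⁴ K⁻¹
Layer 3 at 2 °C → α = 0.69×10⁻⁴ K⁻¹
150 × 2×10⁻⁴ × 1.5 = 0.04500 m
150–780 m: 1.2 × 1.3×10⁻⁴ × 630 = 0.09828 m
550 × 0.69×10⁻⁴ × 0.15 = 0.0056925 m
Δh = 0.04500 + 0.09828 + 0.0056925 = 0.1489725 m ≈ 0.149 m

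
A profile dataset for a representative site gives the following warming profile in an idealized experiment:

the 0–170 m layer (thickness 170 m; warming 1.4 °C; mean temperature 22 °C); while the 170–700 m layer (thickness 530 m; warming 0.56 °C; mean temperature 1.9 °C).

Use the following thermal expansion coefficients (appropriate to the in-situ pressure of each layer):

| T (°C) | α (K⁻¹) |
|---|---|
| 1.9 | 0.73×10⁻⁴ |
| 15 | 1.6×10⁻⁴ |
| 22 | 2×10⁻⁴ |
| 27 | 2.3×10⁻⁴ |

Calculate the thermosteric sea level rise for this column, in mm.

about 69.3 mm

Layer 1 at 22 °C → α = 2×10⁻⁴ K⁻¹
Layer 2 at 1.9 °C → α = 0.73×10⁻⁴ K⁻¹
Layer 1: 1.4 × 170 × 2×10⁻⁴ = 0.04760 m
170–700 m: 530 × 0.73×10⁻⁴ × 0.56 = 0.0216664 m
Δh = 0.04760 + 0.0216664 = 0.0692664 m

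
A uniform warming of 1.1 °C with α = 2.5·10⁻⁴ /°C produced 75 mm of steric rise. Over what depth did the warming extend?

H ≈ 273 m

H = Δh/(αΔT) = 0.075 / (2.5×10⁻⁴ × 1.1) ≈ 272.7 m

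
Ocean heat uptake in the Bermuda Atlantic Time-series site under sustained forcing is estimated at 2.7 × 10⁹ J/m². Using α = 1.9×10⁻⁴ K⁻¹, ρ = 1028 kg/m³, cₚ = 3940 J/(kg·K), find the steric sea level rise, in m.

0.13 m

Δh = αQ/(ρcₚ) = 1.9×10⁻⁴ × 2.7×10⁹ / (1028 × 3940) ≈ 0.12666 m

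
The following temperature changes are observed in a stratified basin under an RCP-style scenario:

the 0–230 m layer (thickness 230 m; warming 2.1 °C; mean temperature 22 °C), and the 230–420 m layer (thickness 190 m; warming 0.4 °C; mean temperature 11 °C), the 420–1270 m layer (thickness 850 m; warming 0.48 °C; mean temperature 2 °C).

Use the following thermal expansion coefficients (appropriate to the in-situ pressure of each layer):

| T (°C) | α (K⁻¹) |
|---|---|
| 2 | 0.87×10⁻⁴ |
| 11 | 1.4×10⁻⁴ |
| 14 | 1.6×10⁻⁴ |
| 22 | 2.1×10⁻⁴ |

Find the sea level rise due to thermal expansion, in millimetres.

Layer 1 at 22 °C → α = 2.1×10⁻⁴ K⁻¹
Layer 2 at 11 °C → α = 1.4×10⁻⁴ K⁻¹
Layer 3 at 2 °C → α = 0.87×10⁻⁴ K⁻¹
230 × 2.1 × 2.1×10⁻⁴ = 0.10143 m
Layer 2: 190 × 1.4×10⁻⁴ × 0.4 = 0.01064 m
420–1270 m: 0.48 × 0.87×10⁻⁴ × 850 = 0.035496 m
Δh = 0.10143 + 0.01064 + 0.035496 = 0.147566 m

148 mm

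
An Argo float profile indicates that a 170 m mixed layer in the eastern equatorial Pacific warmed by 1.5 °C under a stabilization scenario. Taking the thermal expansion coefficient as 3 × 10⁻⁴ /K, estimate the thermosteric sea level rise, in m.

Δh ≈ 0.0765 m

Δh = αΔT·H = 3×10⁻⁴ × 1.5 × 170 = 0.07650 m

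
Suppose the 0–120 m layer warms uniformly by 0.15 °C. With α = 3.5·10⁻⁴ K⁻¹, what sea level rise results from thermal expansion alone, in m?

Δh = αΔT·H = 3.5×10⁻⁴ × 0.15 × 120 = 0.00630 m

about 0.00630 m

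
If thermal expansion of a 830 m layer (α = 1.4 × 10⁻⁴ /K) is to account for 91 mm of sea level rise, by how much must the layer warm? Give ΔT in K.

ΔT = Δh/(αH) = 0.091 / (1.4×10⁻⁴ × 830) ≈ 0.7831 K

about 0.783 K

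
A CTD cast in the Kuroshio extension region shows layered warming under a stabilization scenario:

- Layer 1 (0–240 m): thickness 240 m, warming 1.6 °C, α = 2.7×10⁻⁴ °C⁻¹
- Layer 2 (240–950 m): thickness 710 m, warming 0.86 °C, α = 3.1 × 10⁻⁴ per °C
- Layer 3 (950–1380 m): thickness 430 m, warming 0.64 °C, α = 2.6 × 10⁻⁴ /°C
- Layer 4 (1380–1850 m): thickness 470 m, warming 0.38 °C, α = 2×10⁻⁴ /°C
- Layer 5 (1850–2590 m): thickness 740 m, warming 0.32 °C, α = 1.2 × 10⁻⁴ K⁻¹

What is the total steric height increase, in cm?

Δh = 42.9 cm

Layer 1: 240 × 1.6 × 2.7×10⁻⁴ = 0.10368 m
240–950 m: 3.1×10⁻⁴ × 710 × 0.86 = 0.189286 m
950–1380 m: 0.64 × 430 × 2.6×10⁻⁴ = 0.071552 m
0.38 × 2×10⁻⁴ × 470 = 0.03572 m
1850–2590 m: 1.2×10⁻⁴ × 740 × 0.32 = 0.028416 m
Δh = 0.10368 + 0.189286 + 0.071552 + 0.03572 + 0.028416 = 0.428654 m ≈ 42.9 cm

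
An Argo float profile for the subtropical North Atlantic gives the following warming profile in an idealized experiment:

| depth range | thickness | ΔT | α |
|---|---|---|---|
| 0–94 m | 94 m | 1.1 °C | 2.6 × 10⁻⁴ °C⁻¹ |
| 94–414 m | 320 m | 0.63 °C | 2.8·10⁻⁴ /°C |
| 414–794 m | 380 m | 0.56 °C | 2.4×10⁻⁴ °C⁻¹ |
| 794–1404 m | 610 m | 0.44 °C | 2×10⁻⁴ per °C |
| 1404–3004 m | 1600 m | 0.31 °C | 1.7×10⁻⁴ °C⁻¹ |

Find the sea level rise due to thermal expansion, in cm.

Layer 1: 1.1 × 94 × 2.6×10⁻⁴ = 0.026884 m
2.8×10⁻⁴ × 320 × 0.63 = 0.056448 m
2.4×10⁻⁴ × 0.56 × 380 = 0.051072 m
Layer 4: 610 × 0.44 × 2×10⁻⁴ = 0.05368 m
1600 × 1.7×10⁻⁴ × 0.31 = 0.08432 m
Δh = 0.026884 + 0.056448 + 0.051072 + 0.05368 + 0.08432 = 0.272404 m

about 27 cm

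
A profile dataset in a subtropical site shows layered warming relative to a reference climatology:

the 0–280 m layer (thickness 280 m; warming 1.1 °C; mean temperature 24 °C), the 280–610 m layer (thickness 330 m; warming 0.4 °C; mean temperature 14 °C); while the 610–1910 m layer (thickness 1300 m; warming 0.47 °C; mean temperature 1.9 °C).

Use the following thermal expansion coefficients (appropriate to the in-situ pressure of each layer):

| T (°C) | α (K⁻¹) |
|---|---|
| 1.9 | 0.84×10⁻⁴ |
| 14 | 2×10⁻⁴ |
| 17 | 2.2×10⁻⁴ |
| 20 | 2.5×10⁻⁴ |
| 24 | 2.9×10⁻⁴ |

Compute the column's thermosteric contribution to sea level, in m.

Δh = 0.167 m

Layer 1 at 24 °C → α = 2.9×10⁻⁴ K⁻¹
Layer 2 at 14 °C → α = 2×10⁻⁴ K⁻¹
Layer 3 at 1.9 °C → α = 0.84×10⁻⁴ K⁻¹
0–280 m: 1.1 × 280 × 2.9×10⁻⁴ = 0.08932 m
330 × 0.4 × 2×10⁻⁴ = 0.02640 m
610–1910 m: 0.47 × 1300 × 0.84×10⁻⁴ = 0.051324 m
Δh = 0.08932 + 0.02640 + 0.051324 = 0.167044 m ≈ 0.167 m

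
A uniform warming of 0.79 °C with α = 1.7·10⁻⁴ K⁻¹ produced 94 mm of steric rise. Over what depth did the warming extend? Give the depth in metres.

about 700 m

H = Δh/(αΔT) = 0.094 / (1.7×10⁻⁴ × 0.79) ≈ 699.9 m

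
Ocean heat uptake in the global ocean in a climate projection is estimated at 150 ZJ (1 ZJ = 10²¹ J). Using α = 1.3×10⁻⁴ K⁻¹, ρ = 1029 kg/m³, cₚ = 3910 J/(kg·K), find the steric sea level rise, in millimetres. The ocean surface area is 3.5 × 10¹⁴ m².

Δh ≈ 13.8 mm

Per unit area: Q = 150×10²¹ / (3.5×10¹⁴) ≈ 4.286×10⁸ J/m²
Δh = αQ/(ρcₚ) = 1.3×10⁻⁴ × 4.286×10⁸ / (1029 × 3910) ≈ 0.013849 m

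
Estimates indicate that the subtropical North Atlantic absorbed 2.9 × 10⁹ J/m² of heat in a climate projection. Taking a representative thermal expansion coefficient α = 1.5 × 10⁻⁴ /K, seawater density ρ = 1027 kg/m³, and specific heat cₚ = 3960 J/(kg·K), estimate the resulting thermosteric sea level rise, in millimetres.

Δh ≈ 107 mm

Δh = αQ/(ρcₚ) = 1.5×10⁻⁴ × 2.9×10⁹ / (1027 × 3960) ≈ 0.10696 m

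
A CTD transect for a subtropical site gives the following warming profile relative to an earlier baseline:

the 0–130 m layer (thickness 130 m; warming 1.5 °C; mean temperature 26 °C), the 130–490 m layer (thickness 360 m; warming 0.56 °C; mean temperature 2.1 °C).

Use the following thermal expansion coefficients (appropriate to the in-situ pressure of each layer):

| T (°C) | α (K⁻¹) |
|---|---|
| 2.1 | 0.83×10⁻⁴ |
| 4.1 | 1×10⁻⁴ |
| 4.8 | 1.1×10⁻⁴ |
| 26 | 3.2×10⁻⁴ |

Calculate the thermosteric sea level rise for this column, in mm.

79 mm of thermosteric rise

Layer 1 at 26 °C → α = 3.2×10⁻⁴ K⁻¹
Layer 2 at 2.1 °C → α = 0.83×10⁻⁴ K⁻¹
0–130 m: 1.5 × 130 × 3.2×10⁻⁴ = 0.06240 m
360 × 0.56 × 0.83×10⁻⁴ = 0.0167328 m
Δh = 0.06240 + 0.0167328 = 0.0791328 m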